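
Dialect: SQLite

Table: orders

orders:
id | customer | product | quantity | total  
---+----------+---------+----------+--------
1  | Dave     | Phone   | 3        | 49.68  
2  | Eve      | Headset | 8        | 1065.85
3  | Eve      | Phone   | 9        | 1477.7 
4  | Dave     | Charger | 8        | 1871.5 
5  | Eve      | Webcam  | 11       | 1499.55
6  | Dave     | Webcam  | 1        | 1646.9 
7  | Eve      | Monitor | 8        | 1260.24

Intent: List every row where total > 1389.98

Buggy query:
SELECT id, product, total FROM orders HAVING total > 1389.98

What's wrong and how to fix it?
Bug: HAVING filters the output of aggregation, but this query has no GROUP BY and no aggregate functions, so SQLite rejects it (HAVING clause on a non-aggregate query); the condition here is per row

Fix: Replace HAVING with WHERE since the condition applies to individual rows

Corrected query:
SELECT id, product, total FROM orders WHERE total > 1389.98

Result:
id | product | total  
---+---------+--------
3  | Phone   | 1477.7 
4  | Charger | 1871.5 
5  | Webcam  | 1499.55
6  | Webcam  | 1646.9 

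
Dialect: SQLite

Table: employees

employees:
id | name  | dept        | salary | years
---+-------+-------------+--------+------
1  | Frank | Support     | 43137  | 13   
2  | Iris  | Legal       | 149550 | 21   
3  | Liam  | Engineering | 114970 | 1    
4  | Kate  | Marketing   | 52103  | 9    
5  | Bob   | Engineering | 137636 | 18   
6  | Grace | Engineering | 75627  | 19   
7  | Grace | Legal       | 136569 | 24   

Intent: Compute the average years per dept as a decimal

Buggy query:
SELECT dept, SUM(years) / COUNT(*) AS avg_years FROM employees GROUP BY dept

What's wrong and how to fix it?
Bug: SUM(years) and COUNT(*) are both integers; the division truncates the fractional part

Fix: Multiply by 1.0 (or CAST to REAL) to force floating-point division

Corrected query:
SELECT dept, SUM(years) * 1.0 / COUNT(*) AS avg_years FROM employees GROUP BY dept

Result:
dept        | avg_years
------------+----------
Engineering | 12.666667
Legal       | 22.5     
Marketing   | 9        
Support     | 13       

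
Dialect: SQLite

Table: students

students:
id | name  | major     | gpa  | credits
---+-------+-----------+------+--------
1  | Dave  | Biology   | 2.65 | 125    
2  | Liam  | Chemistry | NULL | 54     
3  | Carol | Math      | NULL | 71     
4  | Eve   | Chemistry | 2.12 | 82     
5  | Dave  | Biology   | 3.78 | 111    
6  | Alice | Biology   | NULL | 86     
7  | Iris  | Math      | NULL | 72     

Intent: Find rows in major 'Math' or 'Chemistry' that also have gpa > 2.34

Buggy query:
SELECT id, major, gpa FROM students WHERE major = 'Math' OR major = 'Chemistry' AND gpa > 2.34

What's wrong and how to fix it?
Bug: Without parentheses, AND is evaluated before OR, so the gpa filter only applies to the 'Chemistry' branch

Fix: Group the OR with parentheses (or use IN), then AND the threshold

Corrected query:
SELECT id, major, gpa FROM students WHERE (major = 'Math' OR major = 'Chemistry') AND gpa > 2.34

Result:
(no rows)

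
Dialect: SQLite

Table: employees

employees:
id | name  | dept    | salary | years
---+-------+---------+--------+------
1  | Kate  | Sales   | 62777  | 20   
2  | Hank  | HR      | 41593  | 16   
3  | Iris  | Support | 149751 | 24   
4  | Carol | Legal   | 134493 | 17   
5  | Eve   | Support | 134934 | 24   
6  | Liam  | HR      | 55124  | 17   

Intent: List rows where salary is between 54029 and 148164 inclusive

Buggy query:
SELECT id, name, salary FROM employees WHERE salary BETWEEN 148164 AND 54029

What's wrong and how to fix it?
Bug: BETWEEN expects the lower bound first; with 148164 AND 54029 the range is empty

Fix: Write BETWEEN 54029 AND 148164

Corrected query:
SELECT id, name, salary FROM employees WHERE salary BETWEEN 54029 AND 148164

Result:
id | name  | salary
---+-------+-------
1  | Kate  | 62777 
4  | Carol | 134493
5  | Eve   | 134934
6  | Liam  | 55124 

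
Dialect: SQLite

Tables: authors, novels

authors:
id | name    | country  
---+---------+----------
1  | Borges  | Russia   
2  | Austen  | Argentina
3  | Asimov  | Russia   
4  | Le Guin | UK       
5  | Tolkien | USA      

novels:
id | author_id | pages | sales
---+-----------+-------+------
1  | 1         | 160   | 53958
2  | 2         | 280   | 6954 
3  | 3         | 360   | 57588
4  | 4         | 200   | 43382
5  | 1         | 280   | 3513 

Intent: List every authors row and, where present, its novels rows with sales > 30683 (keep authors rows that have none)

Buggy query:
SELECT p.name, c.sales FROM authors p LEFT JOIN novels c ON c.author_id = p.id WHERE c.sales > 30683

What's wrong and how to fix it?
Bug: A WHERE condition on the right-hand table after LEFT JOIN drops unmatched parents

Fix: Put 'c.sales > 30683' in the JOIN's ON clause instead of WHERE

Corrected query:
SELECT p.name, c.sales FROM authors p LEFT JOIN novels c ON c.author_id = p.id AND c.sales > 30683

Result:
name    | sales
--------+------
Borges  | 53958
Austen  | NULL 
Asimov  | 57588
Le Guin | 43382
Tolkien | NULL 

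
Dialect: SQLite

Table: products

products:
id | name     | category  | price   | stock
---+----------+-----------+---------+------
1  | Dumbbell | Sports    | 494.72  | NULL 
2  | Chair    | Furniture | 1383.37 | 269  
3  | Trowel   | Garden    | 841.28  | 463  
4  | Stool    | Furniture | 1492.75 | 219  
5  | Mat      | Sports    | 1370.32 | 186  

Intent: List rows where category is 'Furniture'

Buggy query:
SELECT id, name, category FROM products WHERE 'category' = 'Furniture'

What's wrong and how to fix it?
Bug: 'category' in single quotes is a string literal, not the column; the comparison is literal-vs-literal and never true

Fix: Reference the column as category without single quotes

Corrected query:
SELECT id, name, category FROM products WHERE category = 'Furniture'

Result:
id | name  | category 
---+-------+----------
2  | Chair | Furniture
4  | Stool | Furniture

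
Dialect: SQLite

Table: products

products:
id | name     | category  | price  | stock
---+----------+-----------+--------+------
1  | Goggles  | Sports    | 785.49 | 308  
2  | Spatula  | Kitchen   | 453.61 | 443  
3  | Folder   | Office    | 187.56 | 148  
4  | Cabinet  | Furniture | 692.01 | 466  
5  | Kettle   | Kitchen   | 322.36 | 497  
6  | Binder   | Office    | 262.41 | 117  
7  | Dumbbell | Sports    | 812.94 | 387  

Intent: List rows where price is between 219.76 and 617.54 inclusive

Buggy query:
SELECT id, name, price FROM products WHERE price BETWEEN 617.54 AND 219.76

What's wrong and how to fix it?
Bug: BETWEEN expects the lower bound first; with 617.54 AND 219.76 the range is empty

Fix: Swap the bounds so the smaller value comes first

Corrected query:
SELECT id, name, price FROM products WHERE price BETWEEN 219.76 AND 617.54

Result:
id | name    | price 
---+---------+-------
2  | Spatula | 453.61
5  | Kettle  | 322.36
6  | Binder  | 262.41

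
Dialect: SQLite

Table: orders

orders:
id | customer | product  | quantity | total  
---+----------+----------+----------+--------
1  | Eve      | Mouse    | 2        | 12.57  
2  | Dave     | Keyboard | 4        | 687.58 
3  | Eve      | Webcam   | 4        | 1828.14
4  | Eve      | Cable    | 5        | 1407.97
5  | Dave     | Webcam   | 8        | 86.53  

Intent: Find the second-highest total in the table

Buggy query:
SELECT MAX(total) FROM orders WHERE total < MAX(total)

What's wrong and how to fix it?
Bug: The inner MAX is an aggregate inside WHERE, which is not allowed

Fix: Compute the overall MAX in a subquery, then take MAX of rows below it

Corrected query:
SELECT MAX(total) FROM orders WHERE total < (SELECT MAX(total) FROM orders)

Result:
MAX(total)
----------
1407.97   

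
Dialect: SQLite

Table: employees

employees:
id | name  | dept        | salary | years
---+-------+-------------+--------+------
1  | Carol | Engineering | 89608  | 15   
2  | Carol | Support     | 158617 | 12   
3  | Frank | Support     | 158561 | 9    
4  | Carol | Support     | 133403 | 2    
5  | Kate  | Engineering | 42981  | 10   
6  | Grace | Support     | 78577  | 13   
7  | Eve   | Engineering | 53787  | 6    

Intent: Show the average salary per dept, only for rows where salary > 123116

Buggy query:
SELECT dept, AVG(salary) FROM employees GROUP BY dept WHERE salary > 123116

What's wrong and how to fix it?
Bug: WHERE cannot follow GROUP BY

Fix: Move the WHERE clause before GROUP BY

Corrected query:
SELECT dept, AVG(salary) FROM employees WHERE salary > 123116 GROUP BY dept

Result:
dept    | AVG(salary)  
--------+--------------
Support | 150193.666667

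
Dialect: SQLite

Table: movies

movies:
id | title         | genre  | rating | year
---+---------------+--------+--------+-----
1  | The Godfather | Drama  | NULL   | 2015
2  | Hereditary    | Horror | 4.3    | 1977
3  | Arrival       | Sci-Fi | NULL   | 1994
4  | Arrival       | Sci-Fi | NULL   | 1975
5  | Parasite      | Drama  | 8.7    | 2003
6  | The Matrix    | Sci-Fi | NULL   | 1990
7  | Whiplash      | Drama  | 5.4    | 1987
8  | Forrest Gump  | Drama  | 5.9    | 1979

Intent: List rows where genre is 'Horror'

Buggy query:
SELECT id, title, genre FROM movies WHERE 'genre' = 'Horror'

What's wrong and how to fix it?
Bug: 'genre' in single quotes is a string literal, not the column; the comparison is literal-vs-literal and never true

Fix: Remove the quotes around the column name (or use double quotes for an identifier)

Corrected query:
SELECT id, title, genre FROM movies WHERE genre = 'Horror'

Result:
id | title      | genre 
---+------------+-------
2  | Hereditary | Horror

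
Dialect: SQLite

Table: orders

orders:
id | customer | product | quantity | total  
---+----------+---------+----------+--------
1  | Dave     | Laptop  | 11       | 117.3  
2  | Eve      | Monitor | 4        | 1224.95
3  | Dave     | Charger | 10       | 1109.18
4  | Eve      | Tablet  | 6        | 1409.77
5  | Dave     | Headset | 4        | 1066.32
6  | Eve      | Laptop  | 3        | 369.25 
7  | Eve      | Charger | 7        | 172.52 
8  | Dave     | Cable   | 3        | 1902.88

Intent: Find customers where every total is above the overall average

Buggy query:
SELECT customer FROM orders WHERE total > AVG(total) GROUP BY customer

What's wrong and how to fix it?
Bug: AVG() is an aggregate; it can't sit directly in WHERE

Fix: Use a subquery for AVG and a HAVING MIN(...) filter so the condition holds for every row in the group

Corrected query:
SELECT customer FROM orders GROUP BY customer HAVING MIN(total) > (SELECT AVG(total) FROM orders)

Result:
(no rows)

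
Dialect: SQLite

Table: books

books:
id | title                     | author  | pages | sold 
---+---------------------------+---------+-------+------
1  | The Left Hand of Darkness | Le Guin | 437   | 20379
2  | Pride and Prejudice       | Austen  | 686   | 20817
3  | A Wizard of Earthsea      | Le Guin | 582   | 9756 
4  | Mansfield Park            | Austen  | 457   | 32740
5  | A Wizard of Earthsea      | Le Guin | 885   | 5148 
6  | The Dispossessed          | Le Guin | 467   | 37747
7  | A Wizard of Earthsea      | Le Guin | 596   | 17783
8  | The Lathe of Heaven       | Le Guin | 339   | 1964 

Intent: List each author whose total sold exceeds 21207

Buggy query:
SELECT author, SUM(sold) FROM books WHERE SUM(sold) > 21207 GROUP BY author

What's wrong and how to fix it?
Bug: WHERE runs before GROUP BY, so aggregates aren't available there

Fix: Use HAVING (which filters groups after aggregation) instead of WHERE

Corrected query:
SELECT author, SUM(sold) FROM books GROUP BY author HAVING SUM(sold) > 21207

Result:
author  | SUM(sold)
--------+----------
Austen  | 53557    
Le Guin | 92777    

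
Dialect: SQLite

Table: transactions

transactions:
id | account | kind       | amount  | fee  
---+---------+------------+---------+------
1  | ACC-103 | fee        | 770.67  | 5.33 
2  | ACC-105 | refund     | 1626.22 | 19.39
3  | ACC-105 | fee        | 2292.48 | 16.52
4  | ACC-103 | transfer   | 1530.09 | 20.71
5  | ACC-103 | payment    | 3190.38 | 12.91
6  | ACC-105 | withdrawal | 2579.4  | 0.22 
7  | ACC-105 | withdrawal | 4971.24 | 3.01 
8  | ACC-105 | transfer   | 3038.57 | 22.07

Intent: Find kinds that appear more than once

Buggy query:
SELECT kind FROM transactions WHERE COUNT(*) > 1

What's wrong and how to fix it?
Bug: WHERE can't reference COUNT(*); aggregates are computed after WHERE

Fix: Group first, then use HAVING for the count condition

Corrected query:
SELECT kind FROM transactions GROUP BY kind HAVING COUNT(*) > 1

Result:
kind      
----------
fee       
transfer  
withdrawal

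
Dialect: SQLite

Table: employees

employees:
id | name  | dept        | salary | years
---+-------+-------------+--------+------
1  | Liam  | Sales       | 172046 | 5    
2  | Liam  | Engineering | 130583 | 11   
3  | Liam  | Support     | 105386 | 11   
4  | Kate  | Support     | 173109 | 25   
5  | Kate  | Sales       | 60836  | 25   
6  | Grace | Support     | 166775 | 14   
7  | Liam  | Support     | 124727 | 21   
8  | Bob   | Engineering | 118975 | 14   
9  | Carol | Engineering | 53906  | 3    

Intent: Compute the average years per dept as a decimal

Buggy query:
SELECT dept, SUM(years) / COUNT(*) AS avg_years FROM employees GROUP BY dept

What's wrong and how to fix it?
Bug: SUM(years) and COUNT(*) are both integers; the division truncates the fractional part

Fix: Multiply by 1.0 (or CAST to REAL) to force floating-point division

Corrected query:
SELECT dept, SUM(years) * 1.0 / COUNT(*) AS avg_years FROM employees GROUP BY dept

Result:
dept        | avg_years
------------+----------
Engineering | 9.333333 
Sales       | 15       
Support     | 17.75    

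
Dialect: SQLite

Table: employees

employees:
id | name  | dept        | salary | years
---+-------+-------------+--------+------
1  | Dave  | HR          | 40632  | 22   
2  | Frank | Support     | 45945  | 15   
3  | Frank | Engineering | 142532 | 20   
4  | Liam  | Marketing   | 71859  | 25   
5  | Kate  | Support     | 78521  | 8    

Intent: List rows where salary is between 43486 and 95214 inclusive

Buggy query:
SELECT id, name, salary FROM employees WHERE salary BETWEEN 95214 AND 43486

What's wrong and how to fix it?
Bug: BETWEEN expects the lower bound first; with 95214 AND 43486 the range is empty

Fix: Write BETWEEN 43486 AND 95214

Corrected query:
SELECT id, name, salary FROM employees WHERE salary BETWEEN 43486 AND 95214

Result:
id | name  | salary
---+-------+-------
2  | Frank | 45945 
4  | Liam  | 71859 
5  | Kate  | 78521 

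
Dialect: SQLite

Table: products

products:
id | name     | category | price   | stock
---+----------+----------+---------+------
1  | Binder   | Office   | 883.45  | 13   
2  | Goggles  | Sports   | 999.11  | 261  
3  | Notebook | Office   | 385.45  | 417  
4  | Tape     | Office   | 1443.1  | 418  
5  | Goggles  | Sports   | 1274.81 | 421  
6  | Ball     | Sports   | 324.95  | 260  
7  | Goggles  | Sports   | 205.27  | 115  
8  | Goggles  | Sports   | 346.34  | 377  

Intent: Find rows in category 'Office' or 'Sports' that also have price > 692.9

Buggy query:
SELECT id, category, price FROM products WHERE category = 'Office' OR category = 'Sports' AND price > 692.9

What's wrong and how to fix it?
Bug: AND binds tighter than OR, so this parses as category = 'Office' OR (category = 'Sports' AND price > 692.9)

Fix: Group the OR with parentheses (or use IN), then AND the threshold

Corrected query:
SELECT id, category, price FROM products WHERE (category = 'Office' OR category = 'Sports') AND price > 692.9

Result:
id | category | price  
---+----------+--------
1  | Office   | 883.45 
2  | Sports   | 999.11 
4  | Office   | 1443.1 
5  | Sports   | 1274.81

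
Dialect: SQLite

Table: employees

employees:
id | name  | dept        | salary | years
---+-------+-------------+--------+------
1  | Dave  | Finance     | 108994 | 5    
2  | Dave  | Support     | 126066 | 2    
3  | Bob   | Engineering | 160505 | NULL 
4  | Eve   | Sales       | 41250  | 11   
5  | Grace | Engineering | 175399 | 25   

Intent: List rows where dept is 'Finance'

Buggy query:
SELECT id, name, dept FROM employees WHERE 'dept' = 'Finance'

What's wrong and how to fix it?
Bug: 'dept' in single quotes is a string literal, not the column; the comparison is literal-vs-literal and never true

Fix: Remove the quotes around the column name (or use double quotes for an identifier)

Corrected query:
SELECT id, name, dept FROM employees WHERE dept = 'Finance'

Result:
id | name | dept   
---+------+--------
1  | Dave | Finance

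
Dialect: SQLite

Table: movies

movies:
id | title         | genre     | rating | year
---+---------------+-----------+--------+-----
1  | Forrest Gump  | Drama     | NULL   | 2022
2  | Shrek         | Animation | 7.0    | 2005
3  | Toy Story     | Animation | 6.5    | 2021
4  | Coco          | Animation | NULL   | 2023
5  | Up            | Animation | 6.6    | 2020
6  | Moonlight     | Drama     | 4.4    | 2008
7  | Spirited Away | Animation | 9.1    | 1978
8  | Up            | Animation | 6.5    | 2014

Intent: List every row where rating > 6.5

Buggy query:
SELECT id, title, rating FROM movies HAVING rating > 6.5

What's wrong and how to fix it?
Bug: HAVING filters the output of aggregation, but this query has no GROUP BY and no aggregate functions, so SQLite rejects it (HAVING clause on a non-aggregate query); the condition here is per row

Fix: Replace HAVING with WHERE since the condition applies to individual rows

Corrected query:
SELECT id, title, rating FROM movies WHERE rating > 6.5

Result:
id | title         | rating
---+---------------+-------
2  | Shrek         | 7     
5  | Up            | 6.6   
7  | Spirited Away | 9.1   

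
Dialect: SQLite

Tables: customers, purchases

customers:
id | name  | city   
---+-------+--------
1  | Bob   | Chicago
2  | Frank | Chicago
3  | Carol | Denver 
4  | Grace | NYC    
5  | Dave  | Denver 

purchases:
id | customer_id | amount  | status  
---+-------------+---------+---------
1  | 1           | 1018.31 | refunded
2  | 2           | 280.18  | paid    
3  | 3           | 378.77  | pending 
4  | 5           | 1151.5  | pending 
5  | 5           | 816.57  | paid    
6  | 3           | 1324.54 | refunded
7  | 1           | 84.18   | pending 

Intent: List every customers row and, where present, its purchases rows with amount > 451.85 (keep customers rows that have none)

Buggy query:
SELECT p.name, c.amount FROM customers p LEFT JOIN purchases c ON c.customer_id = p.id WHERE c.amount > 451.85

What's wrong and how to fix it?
Bug: Filtering c.amount in WHERE discards the NULL rows produced by LEFT JOIN, turning it into an inner join

Fix: Put 'c.amount > 451.85' in the JOIN's ON clause instead of WHERE

Corrected query:
SELECT p.name, c.amount FROM customers p LEFT JOIN purchases c ON c.customer_id = p.id AND c.amount > 451.85

Result:
name  | amount 
------+--------
Bob   | 1018.31
Frank | NULL   
Carol | 1324.54
Grace | NULL   
Dave  | 816.57 
Dave  | 1151.5 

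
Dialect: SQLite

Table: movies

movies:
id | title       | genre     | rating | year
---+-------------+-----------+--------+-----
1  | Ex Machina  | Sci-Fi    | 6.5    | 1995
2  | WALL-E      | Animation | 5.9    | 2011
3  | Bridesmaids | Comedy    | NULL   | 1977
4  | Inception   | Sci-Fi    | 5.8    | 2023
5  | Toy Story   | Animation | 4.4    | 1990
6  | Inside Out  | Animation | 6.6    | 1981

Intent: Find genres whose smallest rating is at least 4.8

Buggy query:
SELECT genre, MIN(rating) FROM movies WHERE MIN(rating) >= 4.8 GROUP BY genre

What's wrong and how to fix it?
Bug: MIN() in WHERE is a misuse of aggregate

Fix: Replace WHERE with HAVING after the GROUP BY

Corrected query:
SELECT genre, MIN(rating) FROM movies GROUP BY genre HAVING MIN(rating) >= 4.8

Result:
genre  | MIN(rating)
-------+------------
Sci-Fi | 5.8        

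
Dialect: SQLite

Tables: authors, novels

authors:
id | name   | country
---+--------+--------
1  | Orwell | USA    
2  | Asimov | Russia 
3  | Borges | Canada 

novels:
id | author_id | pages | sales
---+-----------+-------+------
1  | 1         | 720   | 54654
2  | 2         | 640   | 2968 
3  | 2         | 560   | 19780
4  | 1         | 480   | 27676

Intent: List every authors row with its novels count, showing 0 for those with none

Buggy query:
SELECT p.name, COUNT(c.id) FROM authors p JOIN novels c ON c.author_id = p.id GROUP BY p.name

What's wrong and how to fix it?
Bug: An inner join excludes parents with zero children

Fix: Switch to LEFT JOIN to retain unmatched parent rows

Corrected query:
SELECT p.name, COUNT(c.id) FROM authors p LEFT JOIN novels c ON c.author_id = p.id GROUP BY p.name

Result:
name   | COUNT(c.id)
-------+------------
Asimov | 2          
Borges | 0          
Orwell | 2          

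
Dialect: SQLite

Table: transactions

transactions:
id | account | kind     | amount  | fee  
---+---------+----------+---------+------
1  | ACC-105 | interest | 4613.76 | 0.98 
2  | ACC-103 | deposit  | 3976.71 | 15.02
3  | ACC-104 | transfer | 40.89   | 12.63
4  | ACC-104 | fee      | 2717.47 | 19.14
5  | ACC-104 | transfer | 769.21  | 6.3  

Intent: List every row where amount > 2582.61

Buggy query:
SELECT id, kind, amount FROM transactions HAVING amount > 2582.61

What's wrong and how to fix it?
Bug: This is a non-aggregate query (no GROUP BY, no aggregates), so in SQLite the HAVING clause is invalid here; a row-level condition belongs in WHERE

Fix: Use WHERE for row-level filtering

Corrected query:
SELECT id, kind, amount FROM transactions WHERE amount > 2582.61

Result:
id | kind     | amount 
---+----------+--------
1  | interest | 4613.76
2  | deposit  | 3976.71
4  | fee      | 2717.47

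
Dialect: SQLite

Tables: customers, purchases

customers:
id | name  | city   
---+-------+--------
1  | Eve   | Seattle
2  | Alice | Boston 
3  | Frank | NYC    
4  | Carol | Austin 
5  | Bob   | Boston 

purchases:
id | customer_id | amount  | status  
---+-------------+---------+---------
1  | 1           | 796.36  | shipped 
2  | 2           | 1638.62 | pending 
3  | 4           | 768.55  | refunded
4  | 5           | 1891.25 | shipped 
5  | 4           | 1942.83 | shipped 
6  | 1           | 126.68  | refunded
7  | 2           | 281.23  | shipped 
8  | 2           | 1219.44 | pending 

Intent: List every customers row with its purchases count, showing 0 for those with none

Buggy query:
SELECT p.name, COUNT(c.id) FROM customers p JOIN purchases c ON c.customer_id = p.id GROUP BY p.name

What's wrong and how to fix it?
Bug: An inner join excludes parents with zero children

Fix: Use LEFT JOIN so parents without children still appear (COUNT(c.id) gives 0)

Corrected query:
SELECT p.name, COUNT(c.id) FROM customers p LEFT JOIN purchases c ON c.customer_id = p.id GROUP BY p.name

Result:
name  | COUNT(c.id)
------+------------
Alice | 3          
Bob   | 1          
Carol | 2          
Eve   | 2          
Frank | 0          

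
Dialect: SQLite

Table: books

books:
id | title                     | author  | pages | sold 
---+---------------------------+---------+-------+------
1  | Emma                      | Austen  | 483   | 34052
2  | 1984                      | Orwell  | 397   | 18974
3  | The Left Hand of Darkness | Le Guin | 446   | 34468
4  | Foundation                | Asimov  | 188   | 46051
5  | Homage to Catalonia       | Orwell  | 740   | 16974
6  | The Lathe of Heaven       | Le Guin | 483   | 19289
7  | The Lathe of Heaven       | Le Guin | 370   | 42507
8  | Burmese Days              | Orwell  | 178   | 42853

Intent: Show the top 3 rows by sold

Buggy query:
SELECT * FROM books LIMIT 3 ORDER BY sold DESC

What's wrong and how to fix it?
Bug: LIMIT must come after ORDER BY

Fix: Sort with ORDER BY, then apply LIMIT

Corrected query:
SELECT * FROM books ORDER BY sold DESC LIMIT 3

Result:
id | title               | author  | pages | sold 
---+---------------------+---------+-------+------
4  | Foundation          | Asimov  | 188   | 46051
8  | Burmese Days        | Orwell  | 178   | 42853
7  | The Lathe of Heaven | Le Guin | 370   | 42507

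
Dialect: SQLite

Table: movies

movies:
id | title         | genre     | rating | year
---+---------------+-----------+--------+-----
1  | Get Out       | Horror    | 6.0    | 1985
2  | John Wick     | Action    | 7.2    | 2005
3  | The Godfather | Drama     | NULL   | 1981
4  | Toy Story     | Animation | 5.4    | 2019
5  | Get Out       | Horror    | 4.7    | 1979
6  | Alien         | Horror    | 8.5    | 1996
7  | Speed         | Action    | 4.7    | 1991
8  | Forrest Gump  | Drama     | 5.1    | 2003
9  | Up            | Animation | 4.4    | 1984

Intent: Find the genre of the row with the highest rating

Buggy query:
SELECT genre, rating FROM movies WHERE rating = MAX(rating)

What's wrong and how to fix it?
Bug: WHERE is evaluated per row; an aggregate over the whole table isn't defined there

Fix: Use a subquery: WHERE rating = (SELECT MAX(rating) FROM movies)

Corrected query:
SELECT genre, rating FROM movies WHERE rating = (SELECT MAX(rating) FROM movies)

Result:
genre  | rating
-------+-------
Horror | 8.5   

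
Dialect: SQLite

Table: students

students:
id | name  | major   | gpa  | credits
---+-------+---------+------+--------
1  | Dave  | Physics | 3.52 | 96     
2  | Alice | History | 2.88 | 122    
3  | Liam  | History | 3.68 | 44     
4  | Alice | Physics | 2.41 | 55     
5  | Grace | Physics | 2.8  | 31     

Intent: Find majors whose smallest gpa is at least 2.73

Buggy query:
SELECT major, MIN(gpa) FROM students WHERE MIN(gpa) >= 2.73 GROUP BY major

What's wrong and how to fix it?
Bug: Aggregates like MIN are computed per group after WHERE runs

Fix: Replace WHERE with HAVING after the GROUP BY

Corrected query:
SELECT major, MIN(gpa) FROM students GROUP BY major HAVING MIN(gpa) >= 2.73

Result:
major   | MIN(gpa)
--------+---------
History | 2.88    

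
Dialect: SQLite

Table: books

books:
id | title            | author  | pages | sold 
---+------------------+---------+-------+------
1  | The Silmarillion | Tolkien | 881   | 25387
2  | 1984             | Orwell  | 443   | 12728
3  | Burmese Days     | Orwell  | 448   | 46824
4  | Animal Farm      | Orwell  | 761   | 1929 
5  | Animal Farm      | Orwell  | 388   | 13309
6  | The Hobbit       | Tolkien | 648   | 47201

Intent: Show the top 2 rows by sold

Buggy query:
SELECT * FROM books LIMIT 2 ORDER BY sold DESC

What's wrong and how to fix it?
Bug: LIMIT must come after ORDER BY

Fix: Swap the clauses: ORDER BY first, then LIMIT

Corrected query:
SELECT * FROM books ORDER BY sold DESC LIMIT 2

Result:
id | title        | author  | pages | sold 
---+--------------+---------+-------+------
6  | The Hobbit   | Tolkien | 648   | 47201
3  | Burmese Days | Orwell  | 448   | 46824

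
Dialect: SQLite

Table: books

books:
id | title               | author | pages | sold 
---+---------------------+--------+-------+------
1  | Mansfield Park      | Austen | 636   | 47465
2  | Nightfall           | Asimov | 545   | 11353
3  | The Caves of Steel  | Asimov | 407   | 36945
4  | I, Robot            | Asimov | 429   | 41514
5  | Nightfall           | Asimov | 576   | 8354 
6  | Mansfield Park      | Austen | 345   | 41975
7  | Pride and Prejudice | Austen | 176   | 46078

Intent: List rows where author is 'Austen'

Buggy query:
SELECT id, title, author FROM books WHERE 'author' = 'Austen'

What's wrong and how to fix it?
Bug: 'author' in single quotes is a string literal, not the column; the comparison is literal-vs-literal and never true

Fix: Remove the quotes around the column name (or use double quotes for an identifier)

Corrected query:
SELECT id, title, author FROM books WHERE author = 'Austen'

Result:
id | title               | author
---+---------------------+-------
1  | Mansfield Park      | Austen
6  | Mansfield Park      | Austen
7  | Pride and Prejudice | Austen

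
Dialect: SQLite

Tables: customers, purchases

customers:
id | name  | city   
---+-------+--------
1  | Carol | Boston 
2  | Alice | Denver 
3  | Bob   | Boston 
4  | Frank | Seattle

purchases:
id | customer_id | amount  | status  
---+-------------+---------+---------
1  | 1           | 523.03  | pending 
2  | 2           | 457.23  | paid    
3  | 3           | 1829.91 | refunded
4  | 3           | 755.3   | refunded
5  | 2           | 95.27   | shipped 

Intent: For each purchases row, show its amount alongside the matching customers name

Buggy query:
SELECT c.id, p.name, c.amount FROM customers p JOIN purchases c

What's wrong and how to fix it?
Bug: Missing join condition: each purchases row is matched to all customers rows instead of just its own

Fix: Specify the join condition linking the foreign key to the parent id

Corrected query:
SELECT c.id, p.name, c.amount FROM customers p JOIN purchases c ON c.customer_id = p.id

Result:
id | name  | amount 
---+-------+--------
1  | Carol | 523.03 
2  | Alice | 457.23 
3  | Bob   | 1829.91
4  | Bob   | 755.3  
5  | Alice | 95.27  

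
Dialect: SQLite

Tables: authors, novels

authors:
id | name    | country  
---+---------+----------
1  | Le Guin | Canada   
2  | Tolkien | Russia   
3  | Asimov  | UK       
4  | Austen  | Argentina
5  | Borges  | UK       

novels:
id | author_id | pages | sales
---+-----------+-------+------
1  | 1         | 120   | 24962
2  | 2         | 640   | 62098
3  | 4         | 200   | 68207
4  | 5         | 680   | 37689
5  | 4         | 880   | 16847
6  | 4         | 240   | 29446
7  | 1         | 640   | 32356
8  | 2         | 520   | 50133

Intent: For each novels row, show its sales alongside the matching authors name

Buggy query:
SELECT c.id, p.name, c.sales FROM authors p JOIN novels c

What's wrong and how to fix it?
Bug: JOIN with no ON clause produces a cartesian product; every novels row pairs with every authors row

Fix: Specify the join condition linking the foreign key to the parent id

Corrected query:
SELECT c.id, p.name, c.sales FROM authors p JOIN novels c ON c.author_id = p.id

Result:
id | name    | sales
---+---------+------
1  | Le Guin | 24962
2  | Tolkien | 62098
3  | Austen  | 68207
4  | Borges  | 37689
5  | Austen  | 16847
6  | Austen  | 29446
7  | Le Guin | 32356
8  | Tolkien | 50133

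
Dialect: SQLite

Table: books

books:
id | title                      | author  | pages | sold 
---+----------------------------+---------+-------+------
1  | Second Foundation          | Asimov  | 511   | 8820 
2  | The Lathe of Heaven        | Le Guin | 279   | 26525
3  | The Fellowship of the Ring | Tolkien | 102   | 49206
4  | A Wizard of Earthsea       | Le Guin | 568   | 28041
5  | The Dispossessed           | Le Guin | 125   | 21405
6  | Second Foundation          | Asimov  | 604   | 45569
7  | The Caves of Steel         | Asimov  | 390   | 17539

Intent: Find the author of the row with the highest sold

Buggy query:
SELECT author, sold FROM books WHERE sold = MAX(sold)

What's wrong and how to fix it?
Bug: MAX(sold) is an aggregate and cannot be used directly in WHERE

Fix: Use a subquery: WHERE sold = (SELECT MAX(sold) FROM books)

Corrected query:
SELECT author, sold FROM books WHERE sold = (SELECT MAX(sold) FROM books)

Result:
author  | sold 
--------+------
Tolkien | 49206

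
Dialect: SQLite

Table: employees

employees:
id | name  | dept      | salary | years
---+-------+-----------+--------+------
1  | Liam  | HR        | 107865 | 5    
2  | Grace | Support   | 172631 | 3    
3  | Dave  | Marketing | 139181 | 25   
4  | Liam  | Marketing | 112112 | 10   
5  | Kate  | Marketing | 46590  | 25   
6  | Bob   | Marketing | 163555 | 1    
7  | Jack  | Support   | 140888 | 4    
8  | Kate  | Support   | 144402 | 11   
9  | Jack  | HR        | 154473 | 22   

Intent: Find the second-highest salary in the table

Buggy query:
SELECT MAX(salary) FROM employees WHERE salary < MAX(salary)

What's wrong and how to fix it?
Bug: The inner MAX is an aggregate inside WHERE, which is not allowed

Fix: Compute the overall MAX in a subquery, then take MAX of rows below it

Corrected query:
SELECT MAX(salary) FROM employees WHERE salary < (SELECT MAX(salary) FROM employees)

Result:
MAX(salary)
-----------
163555     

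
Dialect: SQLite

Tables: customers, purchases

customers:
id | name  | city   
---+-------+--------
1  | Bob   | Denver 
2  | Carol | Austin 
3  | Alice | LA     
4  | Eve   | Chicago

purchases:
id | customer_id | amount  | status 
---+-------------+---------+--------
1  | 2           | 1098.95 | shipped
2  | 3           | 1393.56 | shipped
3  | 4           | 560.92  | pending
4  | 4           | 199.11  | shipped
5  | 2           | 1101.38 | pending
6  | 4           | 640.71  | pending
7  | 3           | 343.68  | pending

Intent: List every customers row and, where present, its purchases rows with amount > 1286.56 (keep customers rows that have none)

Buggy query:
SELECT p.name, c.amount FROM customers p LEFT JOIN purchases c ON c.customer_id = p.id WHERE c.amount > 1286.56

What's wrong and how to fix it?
Bug: A WHERE condition on the right-hand table after LEFT JOIN drops unmatched parents

Fix: Put 'c.amount > 1286.56' in the JOIN's ON clause instead of WHERE

Corrected query:
SELECT p.name, c.amount FROM customers p LEFT JOIN purchases c ON c.customer_id = p.id AND c.amount > 1286.56

Result:
name  | amount 
------+--------
Bob   | NULL   
Carol | NULL   
Alice | 1393.56
Eve   | NULL   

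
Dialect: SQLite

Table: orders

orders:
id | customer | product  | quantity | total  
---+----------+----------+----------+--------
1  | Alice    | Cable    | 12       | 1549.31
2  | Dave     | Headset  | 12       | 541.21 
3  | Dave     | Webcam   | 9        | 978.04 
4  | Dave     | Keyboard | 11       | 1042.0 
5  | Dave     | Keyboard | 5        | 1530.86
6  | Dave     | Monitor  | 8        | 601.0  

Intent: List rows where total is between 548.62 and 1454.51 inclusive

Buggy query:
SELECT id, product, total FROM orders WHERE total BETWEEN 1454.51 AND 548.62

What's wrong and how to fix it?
Bug: The bounds are reversed; BETWEEN a AND b requires a <= b to match anything

Fix: Swap the bounds so the smaller value comes first

Corrected query:
SELECT id, product, total FROM orders WHERE total BETWEEN 548.62 AND 1454.51

Result:
id | product  | total 
---+----------+-------
3  | Webcam   | 978.04
4  | Keyboard | 1042  
6  | Monitor  | 601   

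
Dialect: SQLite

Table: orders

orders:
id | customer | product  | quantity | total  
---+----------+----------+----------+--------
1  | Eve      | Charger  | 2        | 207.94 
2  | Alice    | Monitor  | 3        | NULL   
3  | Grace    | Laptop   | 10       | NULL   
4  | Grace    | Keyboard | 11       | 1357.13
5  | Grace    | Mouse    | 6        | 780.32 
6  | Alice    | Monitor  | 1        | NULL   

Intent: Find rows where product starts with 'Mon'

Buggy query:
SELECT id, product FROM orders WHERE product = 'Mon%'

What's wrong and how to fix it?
Bug: Wildcards only work with LIKE; '=' treats '%' as a literal character

Fix: Replace '=' with LIKE so 'Mon%' is treated as a pattern

Corrected query:
SELECT id, product FROM orders WHERE product LIKE 'Mon%'

Result:
id | product
---+--------
2  | Monitor
6  | Monitor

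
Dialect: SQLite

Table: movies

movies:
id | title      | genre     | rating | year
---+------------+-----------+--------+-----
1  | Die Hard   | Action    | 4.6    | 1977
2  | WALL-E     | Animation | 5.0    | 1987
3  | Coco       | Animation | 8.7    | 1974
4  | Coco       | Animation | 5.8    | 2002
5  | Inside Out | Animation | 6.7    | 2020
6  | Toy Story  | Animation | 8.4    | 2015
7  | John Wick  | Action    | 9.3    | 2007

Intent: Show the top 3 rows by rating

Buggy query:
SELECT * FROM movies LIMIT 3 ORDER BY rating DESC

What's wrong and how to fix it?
Bug: LIMIT must come after ORDER BY

Fix: Swap the clauses: ORDER BY first, then LIMIT

Corrected query:
SELECT * FROM movies ORDER BY rating DESC LIMIT 3

Result:
id | title     | genre     | rating | year
---+-----------+-----------+--------+-----
7  | John Wick | Action    | 9.3    | 2007
3  | Coco      | Animation | 8.7    | 1974
6  | Toy Story | Animation | 8.4    | 2015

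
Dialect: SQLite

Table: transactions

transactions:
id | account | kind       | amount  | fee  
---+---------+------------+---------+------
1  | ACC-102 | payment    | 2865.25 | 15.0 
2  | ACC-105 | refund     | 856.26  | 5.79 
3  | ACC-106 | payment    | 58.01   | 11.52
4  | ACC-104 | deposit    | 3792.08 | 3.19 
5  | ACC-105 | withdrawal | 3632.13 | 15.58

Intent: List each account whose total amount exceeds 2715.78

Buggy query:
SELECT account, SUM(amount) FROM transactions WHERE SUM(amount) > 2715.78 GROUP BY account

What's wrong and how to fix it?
Bug: WHERE runs before GROUP BY, so aggregates aren't available there

Fix: Use HAVING (which filters groups after aggregation) instead of WHERE

Corrected query:
SELECT account, SUM(amount) FROM transactions GROUP BY account HAVING SUM(amount) > 2715.78

Result:
account | SUM(amount)
--------+------------
ACC-102 | 2865.25    
ACC-104 | 3792.08    
ACC-105 | 4488.39    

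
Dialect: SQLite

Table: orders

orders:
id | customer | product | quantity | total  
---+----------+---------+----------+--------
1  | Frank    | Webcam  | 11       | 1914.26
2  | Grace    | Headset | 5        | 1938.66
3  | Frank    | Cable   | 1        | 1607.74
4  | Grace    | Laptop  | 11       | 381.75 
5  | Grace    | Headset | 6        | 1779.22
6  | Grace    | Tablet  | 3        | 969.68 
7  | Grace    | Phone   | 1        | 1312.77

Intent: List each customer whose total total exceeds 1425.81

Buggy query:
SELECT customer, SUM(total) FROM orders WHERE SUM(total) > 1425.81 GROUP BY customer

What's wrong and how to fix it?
Bug: Aggregate functions cannot appear in a WHERE clause

Fix: Use HAVING (which filters groups after aggregation) instead of WHERE

Corrected query:
SELECT customer, SUM(total) FROM orders GROUP BY customer HAVING SUM(total) > 1425.81

Result:
customer | SUM(total)
---------+-----------
Frank    | 3522      
Grace    | 6382.08   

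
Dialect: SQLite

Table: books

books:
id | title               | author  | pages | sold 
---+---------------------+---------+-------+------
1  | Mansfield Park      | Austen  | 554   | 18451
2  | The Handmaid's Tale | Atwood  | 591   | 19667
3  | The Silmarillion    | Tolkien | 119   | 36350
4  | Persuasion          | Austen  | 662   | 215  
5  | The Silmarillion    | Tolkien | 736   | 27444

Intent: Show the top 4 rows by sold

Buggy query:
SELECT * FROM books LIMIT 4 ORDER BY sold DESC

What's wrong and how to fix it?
Bug: LIMIT must come after ORDER BY

Fix: Swap the clauses: ORDER BY first, then LIMIT

Corrected query:
SELECT * FROM books ORDER BY sold DESC LIMIT 4

Result:
id | title               | author  | pages | sold 
---+---------------------+---------+-------+------
3  | The Silmarillion    | Tolkien | 119   | 36350
5  | The Silmarillion    | Tolkien | 736   | 27444
2  | The Handmaid's Tale | Atwood  | 591   | 19667
1  | Mansfield Park      | Austen  | 554   | 18451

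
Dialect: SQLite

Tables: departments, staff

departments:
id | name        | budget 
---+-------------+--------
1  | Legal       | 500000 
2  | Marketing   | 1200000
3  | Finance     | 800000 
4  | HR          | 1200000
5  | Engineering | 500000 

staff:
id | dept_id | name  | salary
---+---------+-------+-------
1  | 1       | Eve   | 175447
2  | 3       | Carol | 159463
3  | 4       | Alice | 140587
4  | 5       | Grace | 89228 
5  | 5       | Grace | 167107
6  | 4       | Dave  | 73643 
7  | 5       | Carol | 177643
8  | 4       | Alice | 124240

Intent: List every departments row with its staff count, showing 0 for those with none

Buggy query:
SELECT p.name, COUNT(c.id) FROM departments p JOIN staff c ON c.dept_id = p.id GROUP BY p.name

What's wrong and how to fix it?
Bug: An inner join excludes parents with zero children

Fix: Use LEFT JOIN so parents without children still appear (COUNT(c.id) gives 0)

Corrected query:
SELECT p.name, COUNT(c.id) FROM departments p LEFT JOIN staff c ON c.dept_id = p.id GROUP BY p.name

Result:
name        | COUNT(c.id)
------------+------------
Engineering | 3          
Finance     | 1          
HR          | 3          
Legal       | 1          
Marketing   | 0          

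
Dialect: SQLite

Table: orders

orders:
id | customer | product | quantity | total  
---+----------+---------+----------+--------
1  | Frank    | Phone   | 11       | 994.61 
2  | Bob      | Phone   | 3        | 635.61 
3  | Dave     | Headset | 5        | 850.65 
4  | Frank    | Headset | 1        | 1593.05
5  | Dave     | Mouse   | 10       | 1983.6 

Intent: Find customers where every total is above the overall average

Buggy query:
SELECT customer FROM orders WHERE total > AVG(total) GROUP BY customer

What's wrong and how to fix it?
Bug: AVG() is an aggregate; it can't sit directly in WHERE

Fix: Compute the overall average in a scalar subquery and compare each group's MIN against it in HAVING

Corrected query:
SELECT customer FROM orders GROUP BY customer HAVING MIN(total) > (SELECT AVG(total) FROM orders)

Result:
(no rows)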